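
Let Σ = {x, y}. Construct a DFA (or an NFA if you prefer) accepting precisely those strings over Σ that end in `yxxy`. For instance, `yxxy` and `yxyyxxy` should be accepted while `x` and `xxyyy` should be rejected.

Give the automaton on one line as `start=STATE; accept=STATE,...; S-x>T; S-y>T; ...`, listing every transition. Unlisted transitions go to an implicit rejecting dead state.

start=s0; accept=s4; s0-x>s0; s0-y>s1; s1-x>s2; s1-y>s1; s2-x>s3; s2-y>s1; s3-x>s0; s3-y>s4; s4-x>s2; s4-y>s1

Remember how much of `yxxy` the current input suffix matches. State s0 means no match yet; s1 means the last symbol is `y`; s2 means the last 2 symbols are `yx`; s3 means the last 3 symbols are `yxx`; s4 means the last 4 symbols are `yxxy`. Only s4 accepts. On a mismatch, fall back to the longest proper suffix that is still a prefix of `yxxy`.
With 5 states:
        x   y  
>  s0   s0  s1 
   s1   s2  s1 
   s2   s3  s1 
   s3   s0  s4 
 * s4   s2  s1 
(> = start, * = accepting)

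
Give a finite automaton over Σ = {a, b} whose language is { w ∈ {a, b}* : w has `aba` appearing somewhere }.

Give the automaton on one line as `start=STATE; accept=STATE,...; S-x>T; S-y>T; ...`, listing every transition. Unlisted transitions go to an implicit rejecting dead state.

Track how much of `aba` has been matched so far: state q0 is no progress, q3 is the absorbing accept state reached once `aba` has occurred. Intermediate states record partial matches; on a mismatch, fall back to the longest reusable overlap.
        a   b  
>  q0   q1  q0 
   q1   q1  q2 
   q2   q3  q0 
 * q3   q3  q3 
(> = start, * = accepting)

start=q0; accept=q3; q0-a>q1; q0-b>q0; q1-a>q1; q1-b>q2; q2-a>q3; q2-b>q0; q3-a>q3; q3-b>q3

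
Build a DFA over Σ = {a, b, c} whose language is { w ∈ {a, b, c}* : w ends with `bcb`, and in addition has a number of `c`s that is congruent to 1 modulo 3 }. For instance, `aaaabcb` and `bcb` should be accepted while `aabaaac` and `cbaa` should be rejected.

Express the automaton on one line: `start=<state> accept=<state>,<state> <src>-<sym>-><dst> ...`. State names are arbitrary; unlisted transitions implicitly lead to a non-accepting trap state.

start=q0 accept=q5 q0-a->q0 q0-b->q1 q0-c->q2 q1-a->q0 q1-b->q1 q1-c->q3 q2-a->q2 q2-b->q2 q2-c->q4 q3-a->q2 q3-b->q5 q3-c->q4 q4-a->q4 q4-b->q4 q4-c->q0 q5-a->q2 q5-b->q2 q5-c->q4

Build one automaton per condition and run them in lockstep. The first has 4 states tracking how much of the suffix `bcb` has currently been matched; the second has 3 states tracking the count of `c`s modulo 3. A product state is a pair (one from each), accepting exactly when both do. Minimizing collapses redundant product states.
With 6 states:
        a   b   c  
>  q0   q0  q1  q2 
   q1   q0  q1  q3 
   q2   q2  q2  q4 
   q3   q2  q5  q4 
   q4   q4  q4  q0 
 * q5   q2  q2  q4 
(> = start, * = accepting)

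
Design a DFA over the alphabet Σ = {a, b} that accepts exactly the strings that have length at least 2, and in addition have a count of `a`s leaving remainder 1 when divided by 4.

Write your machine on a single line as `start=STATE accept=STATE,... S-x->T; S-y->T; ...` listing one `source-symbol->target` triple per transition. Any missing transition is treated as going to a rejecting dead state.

start=S0; accept=S4,S8; S0-a->S1; S0-b->S2; S1-a->S3; S1-b->S4; S2-a->S4; S2-b->S5; S3-a->S6; S3-b->S7; S4-a->S7; S4-b->S8; S5-a->S8; S5-b->S9; S6-a->S9; S6-b->S6; S7-a->S6; S7-b->S7; S8-a->S7; S8-b->S8; S9-a->S8; S9-b->S9

Build one automaton per condition and run them in lockstep. The first has 4 states tracking the input length, saturating at 3; the second has 4 states tracking the count of `a`s modulo 4. A product state is a pair (one from each), accepting exactly when both do.
10 states suffice.
        a   b  
>  S0   S1  S2 
   S1   S3  S4 
   S2   S4  S5 
   S3   S6  S7 
 * S4   S7  S8 
   S5   S8  S9 
   S6   S9  S6 
   S7   S6  S7 
 * S8   S7  S8 
   S9   S8  S9 
(> = start, * = accepting)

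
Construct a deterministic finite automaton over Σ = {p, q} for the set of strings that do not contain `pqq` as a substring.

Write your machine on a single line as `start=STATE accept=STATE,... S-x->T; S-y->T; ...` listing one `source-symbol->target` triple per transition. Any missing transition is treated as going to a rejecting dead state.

This is the complement of 'contains `pqq`'. Use the same substring-matching states — S0 through S3 holding how much of `pqq` has just been matched — but flip the accepting set: everything except the trap S3 accepts.
With 4 states:
        p   q  
>* S0   S1  S0 
 * S1   S1  S2 
 * S2   S1  S3 
   S3   S3  S3 
(> = start, * = accepting)

start=S0; accept=S0,S1,S2; S0-p->S1; S0-q->S0; S1-p->S1; S1-q->S2; S2-p->S1; S2-q->S3; S3-p->S3; S3-q->S3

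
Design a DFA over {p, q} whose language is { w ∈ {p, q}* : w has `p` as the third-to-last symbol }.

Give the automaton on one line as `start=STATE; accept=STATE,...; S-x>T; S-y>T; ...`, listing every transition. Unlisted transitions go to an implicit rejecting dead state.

A DFA must remember the last 3 symbols (since which symbol is third-to-last isn't known until the input ends). Use one state per possible window of the last ≤3 symbols; accept from those whose window starts with `p`.
A 15-state machine:
          p    q  
>  S0     S1   S2 
   S1     S3   S4 
   S2     S5   S6 
   S3     S7   S8 
   S4     S9  S10 
   S5    S11  S12 
   S6    S13  S14 
 * S7     S7   S8 
 * S8     S9  S10 
 * S9    S11  S12 
 * S10   S13  S14 
   S11    S7   S8 
   S12    S9  S10 
   S13   S11  S12 
   S14   S13  S14 
(> = start, * = accepting)

start=S0; accept=S7,S8,S9,S10; S0-p>S1; S0-q>S2; S1-p>S3; S1-q>S4; S2-p>S5; S2-q>S6; S3-p>S7; S3-q>S8; S4-p>S9; S4-q>S10; S5-p>S11; S5-q>S12; S6-p>S13; S6-q>S14; S7-p>S7; S7-q>S8; S8-p>S9; S8-q>S10; S9-p>S11; S9-q>S12; S10-p>S13; S10-q>S14; S11-p>S7; S11-q>S8; S12-p>S9; S12-q>S10; S13-p>S11; S13-q>S12; S14-p>S13; S14-q>S14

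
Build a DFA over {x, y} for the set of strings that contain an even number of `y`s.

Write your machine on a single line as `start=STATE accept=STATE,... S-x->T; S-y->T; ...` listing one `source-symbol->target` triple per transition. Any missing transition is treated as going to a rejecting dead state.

Keep the running count of `y`s modulo 2: each `y` advances along the cycle s0 → s1 → s0 while other symbols loop. Accept at s0.
2 states suffice.
        x   y  
>* s0   s0  s1 
   s1   s1  s0 
(> = start, * = accepting)

start=s0; accept=s0; s0-x->s0; s0-y->s1; s1-x->s1; s1-y->s0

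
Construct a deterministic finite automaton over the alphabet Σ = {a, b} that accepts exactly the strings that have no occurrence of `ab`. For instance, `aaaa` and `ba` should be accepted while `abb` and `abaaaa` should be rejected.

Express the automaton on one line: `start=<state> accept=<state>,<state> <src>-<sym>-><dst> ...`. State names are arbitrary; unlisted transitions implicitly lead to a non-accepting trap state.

start=S0 accept=S0,S1 S0-a->S1 S0-b->S0 S1-a->S1 S1-b->S2 S2-a->S2 S2-b->S2

This is the complement of 'contains `ab`'. Use the same substring-matching states — S0 through S2 holding how much of `ab` has just been matched — but flip the accepting set: everything except the trap S2 accepts.
3 states suffice.
        a   b  
>* S0   S1  S0 
 * S1   S1  S2 
   S2   S2  S2 
(> = start, * = accepting)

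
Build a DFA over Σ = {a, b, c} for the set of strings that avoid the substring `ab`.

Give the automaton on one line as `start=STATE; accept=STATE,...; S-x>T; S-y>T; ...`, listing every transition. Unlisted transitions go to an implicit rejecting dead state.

This is the complement of 'contains `ab`'. Use the same substring-matching states — q0 through q2 holding how much of `ab` has just been matched — but flip the accepting set: everything except the trap q2 accepts.
        a   b   c  
>* q0   q1  q0  q0 
 * q1   q1  q2  q0 
   q2   q2  q2  q2 
(> = start, * = accepting)

start=q0; accept=q0,q1; q0-a>q1; q0-b>q0; q0-c>q0; q1-a>q1; q1-b>q2; q1-c>q0; q2-a>q2; q2-b>q2; q2-c>q2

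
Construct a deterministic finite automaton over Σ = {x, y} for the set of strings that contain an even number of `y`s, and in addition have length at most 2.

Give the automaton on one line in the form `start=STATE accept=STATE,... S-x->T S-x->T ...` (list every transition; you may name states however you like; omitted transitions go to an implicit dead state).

start=A accept=A,B,D A-x->B A-y->C B-x->D B-y->E C-x->E C-y->D D-x->E D-y->E E-x->E E-y->E

Build one automaton per condition and run them in lockstep. One (2 states) tracks the count of `y`s modulo 2; the other (4 states) tracks the input length, saturating at 3. Each combined state is a pair, one component from each; accept when both components accept. After merging equivalent states the machine shrinks.
With 5 states:
       x  y 
>* A   B  C 
 * B   D  E 
   C   E  D 
 * D   E  E 
   E   E  E 
(> = start, * = accepting)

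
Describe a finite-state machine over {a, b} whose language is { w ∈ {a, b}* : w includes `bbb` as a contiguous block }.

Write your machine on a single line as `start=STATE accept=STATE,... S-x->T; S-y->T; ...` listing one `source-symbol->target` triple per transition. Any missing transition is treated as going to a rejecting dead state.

start=q0; accept=q3; q0-a->q0; q0-b->q1; q1-a->q0; q1-b->q2; q2-a->q0; q2-b->q3; q3-a->q3; q3-b->q3

Track how much of `bbb` has been matched so far: state q0 is no progress, q3 is the absorbing accept state reached once `bbb` has occurred. Intermediate states record partial matches; on a mismatch, fall back to the longest reusable overlap.
With 4 states:
        a   b  
>  q0   q0  q1 
   q1   q0  q2 
   q2   q0  q3 
 * q3   q3  q3 
(> = start, * = accepting)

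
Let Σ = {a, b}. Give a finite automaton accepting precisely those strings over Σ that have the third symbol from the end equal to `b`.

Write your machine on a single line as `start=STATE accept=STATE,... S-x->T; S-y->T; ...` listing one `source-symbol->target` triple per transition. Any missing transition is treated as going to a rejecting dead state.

start=q0; accept=q11,q12,q13,q14; q0-a->q1; q0-b->q2; q1-a->q3; q1-b->q4; q2-a->q5; q2-b->q6; q3-a->q7; q3-b->q8; q4-a->q9; q4-b->q10; q5-a->q11; q5-b->q12; q6-a->q13; q6-b->q14; q7-a->q7; q7-b->q8; q8-a->q9; q8-b->q10; q9-a->q11; q9-b->q12; q10-a->q13; q10-b->q14; q11-a->q7; q11-b->q8; q12-a->q9; q12-b->q10; q13-a->q11; q13-b->q12; q14-a->q13; q14-b->q14

Because acceptance depends on a position counted from the end, the machine has to buffer the most recent 3 symbols. Make each state the string of the last up-to-3 symbols read; on input `x` shift the window left and append `x`. Accept when the buffered window has length 3 and begins with `b`.
          a    b  
>  q0     q1   q2 
   q1     q3   q4 
   q2     q5   q6 
   q3     q7   q8 
   q4     q9  q10 
   q5    q11  q12 
   q6    q13  q14 
   q7     q7   q8 
   q8     q9  q10 
   q9    q11  q12 
   q10   q13  q14 
 * q11    q7   q8 
 * q12    q9  q10 
 * q13   q11  q12 
 * q14   q13  q14 
(> = start, * = accepting)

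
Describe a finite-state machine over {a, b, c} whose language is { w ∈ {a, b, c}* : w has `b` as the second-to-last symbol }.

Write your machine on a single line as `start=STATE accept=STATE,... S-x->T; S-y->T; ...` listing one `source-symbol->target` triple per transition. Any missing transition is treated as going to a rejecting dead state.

A DFA must remember the last 2 symbols (since which symbol is second-to-last isn't known until the input ends). Use one state per possible window of the last ≤2 symbols; accept from those whose window starts with `b`.
13 states suffice.
          a    b    c  
>  q0     q1   q2   q3 
   q1     q4   q5   q6 
   q2     q7   q8   q9 
   q3    q10  q11  q12 
   q4     q4   q5   q6 
   q5     q7   q8   q9 
   q6    q10  q11  q12 
 * q7     q4   q5   q6 
 * q8     q7   q8   q9 
 * q9    q10  q11  q12 
   q10    q4   q5   q6 
   q11    q7   q8   q9 
   q12   q10  q11  q12 
(> = start, * = accepting)

start=q0; accept=q7,q8,q9; q0-a->q1; q0-b->q2; q0-c->q3; q1-a->q4; q1-b->q5; q1-c->q6; q2-a->q7; q2-b->q8; q2-c->q9; q3-a->q10; q3-b->q11; q3-c->q12; q4-a->q4; q4-b->q5; q4-c->q6; q5-a->q7; q5-b->q8; q5-c->q9; q6-a->q10; q6-b->q11; q6-c->q12; q7-a->q4; q7-b->q5; q7-c->q6; q8-a->q7; q8-b->q8; q8-c->q9; q9-a->q10; q9-b->q11; q9-c->q12; q10-a->q4; q10-b->q5; q10-c->q6; q11-a->q7; q11-b->q8; q11-c->q9; q12-a->q10; q12-b->q11; q12-c->q12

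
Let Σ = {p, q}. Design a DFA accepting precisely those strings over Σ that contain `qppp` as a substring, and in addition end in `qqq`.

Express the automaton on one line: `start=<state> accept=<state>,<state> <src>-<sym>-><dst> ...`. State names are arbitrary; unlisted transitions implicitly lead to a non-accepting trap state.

Run two small machines in parallel and take their product. One (5 states) tracks whether and how much of `qppp` has been seen; the other (4 states) tracks how much of the suffix `qqq` has currently been matched. Each combined state is a pair, one component from each; accept when both components accept. After merging equivalent states the machine shrinks.
        p   q  
>  S0   S0  S1 
   S1   S2  S1 
   S2   S3  S1 
   S3   S4  S1 
   S4   S4  S5 
   S5   S4  S6 
   S6   S4  S7 
 * S7   S4  S7 
(> = start, * = accepting)

start=S0 accept=S7 S0-p->S0 S0-q->S1 S1-p->S2 S1-q->S1 S2-p->S3 S2-q->S1 S3-p->S4 S3-q->S1 S4-p->S4 S4-q->S5 S5-p->S4 S5-q->S6 S6-p->S4 S6-q->S7 S7-p->S4 S7-q->S7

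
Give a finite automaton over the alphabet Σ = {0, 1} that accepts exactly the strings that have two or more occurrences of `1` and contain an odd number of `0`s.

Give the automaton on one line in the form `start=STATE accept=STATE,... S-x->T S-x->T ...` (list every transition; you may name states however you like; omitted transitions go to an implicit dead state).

start=q0 accept=q5 q0-0->q1 q0-1->q2 q1-0->q0 q1-1->q3 q2-0->q3 q2-1->q4 q3-0->q2 q3-1->q5 q4-0->q5 q4-1->q4 q5-0->q4 q5-1->q5

Build one automaton per condition and run them in lockstep. One (4 states) tracks the count of `1`s, saturating at 3; the other (2 states) tracks the count of `0`s modulo 2. Each combined state is a pair, one component from each; accept when both components accept. Minimizing collapses redundant product states.
        0   1  
>  q0   q1  q2 
   q1   q0  q3 
   q2   q3  q4 
   q3   q2  q5 
   q4   q5  q4 
 * q5   q4  q5 
(> = start, * = accepting)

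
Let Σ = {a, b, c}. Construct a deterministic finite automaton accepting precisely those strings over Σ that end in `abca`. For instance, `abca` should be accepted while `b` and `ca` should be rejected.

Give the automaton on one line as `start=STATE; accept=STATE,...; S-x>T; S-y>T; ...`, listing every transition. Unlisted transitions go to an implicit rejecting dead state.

start=q0; accept=q4; q0-a>q1; q0-b>q0; q0-c>q0; q1-a>q1; q1-b>q2; q1-c>q0; q2-a>q1; q2-b>q0; q2-c>q3; q3-a>q4; q3-b>q0; q3-c>q0; q4-a>q1; q4-b>q2; q4-c>q0

Let each state record the length of the longest suffix of the input read so far that is also a prefix of `abca`. q1 means the last symbol is `a`; q2 means the last 2 symbols are `ab`; q3 means the last 3 symbols are `abc`; q4 means the last 4 symbols are `abca`. Accept only at q4, where the string currently ends in `abca`.
5 states suffice.
        a   b   c  
>  q0   q1  q0  q0 
   q1   q1  q2  q0 
   q2   q1  q0  q3 
   q3   q4  q0  q0 
 * q4   q1  q2  q0 
(> = start, * = accepting)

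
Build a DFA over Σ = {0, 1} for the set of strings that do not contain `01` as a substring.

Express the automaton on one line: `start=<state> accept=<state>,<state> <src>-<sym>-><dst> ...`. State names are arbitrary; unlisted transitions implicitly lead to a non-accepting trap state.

start=q0 accept=q0,q1 q0-0->q1 q0-1->q0 q1-0->q1 q1-1->q2 q2-0->q2 q2-1->q2

Track partial matches of the forbidden pattern `01`. State q2 is a dead state reached once `01` has occurred; every other state accepts. q0 means no part of `01` is currently matched.
A 3-state machine:
        0   1  
>* q0   q1  q0 
 * q1   q1  q2 
   q2   q2  q2 
(> = start, * = accepting)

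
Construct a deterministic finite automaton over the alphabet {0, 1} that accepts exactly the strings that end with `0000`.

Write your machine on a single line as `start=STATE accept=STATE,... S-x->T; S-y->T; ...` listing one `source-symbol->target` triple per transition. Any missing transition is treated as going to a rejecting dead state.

Let each state record the length of the longest suffix of the input read so far that is also a prefix of `0000`. q1 means the last symbol is `0`; q2 means the last 2 symbols are `00`; q3 means the last 3 symbols are `000`; q4 means the last 4 symbols are `0000`. Accept only at q4, where the string currently ends in `0000`.
A 5-state machine:
        0   1  
>  q0   q1  q0 
   q1   q2  q0 
   q2   q3  q0 
   q3   q4  q0 
 * q4   q4  q0 
(> = start, * = accepting)

start=q0; accept=q4; q0-0->q1; q0-1->q0; q1-0->q2; q1-1->q0; q2-0->q3; q2-1->q0; q3-0->q4; q3-1->q0; q4-0->q4; q4-1->q0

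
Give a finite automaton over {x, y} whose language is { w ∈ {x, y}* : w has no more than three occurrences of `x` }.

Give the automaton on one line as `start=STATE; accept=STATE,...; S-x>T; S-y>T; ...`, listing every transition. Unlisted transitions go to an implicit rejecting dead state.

start=q0; accept=q0,q1,q2,q3; q0-x>q1; q0-y>q0; q1-x>q2; q1-y>q1; q2-x>q3; q2-y>q2; q3-x>q4; q3-y>q3; q4-x>q4; q4-y>q4

Only the number of `x`s matters, and only up to 4. Make a chain q0 → q1 → q2 → q3 → q4 advanced by each `x` (with q4 absorbing); every other symbol self-loops. The accepting set is {q0, q1, q2, q3}.
5 states suffice.
        x   y  
>* q0   q1  q0 
 * q1   q2  q1 
 * q2   q3  q2 
 * q3   q4  q3 
   q4   q4  q4 
(> = start, * = accepting)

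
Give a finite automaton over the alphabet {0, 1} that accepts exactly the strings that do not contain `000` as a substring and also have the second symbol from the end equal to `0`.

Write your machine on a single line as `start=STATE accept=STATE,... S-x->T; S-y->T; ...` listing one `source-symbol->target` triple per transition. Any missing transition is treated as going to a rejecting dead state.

start=q0; accept=q2,q3; q0-0->q1; q0-1->q0; q1-0->q2; q1-1->q3; q2-0->q4; q2-1->q3; q3-0->q1; q3-1->q0; q4-0->q4; q4-1->q4

Handle the two conditions separately and then intersect. One (4 states) tracks partial matches of the forbidden pattern `000`; the other (7 states) tracks the last 2 symbols read. Each combined state is a pair, one component from each; accept when both components accept. Minimizing collapses redundant product states.
5 states suffice.
        0   1  
>  q0   q1  q0 
   q1   q2  q3 
 * q2   q4  q3 
 * q3   q1  q0 
   q4   q4  q4 
(> = start, * = accepting)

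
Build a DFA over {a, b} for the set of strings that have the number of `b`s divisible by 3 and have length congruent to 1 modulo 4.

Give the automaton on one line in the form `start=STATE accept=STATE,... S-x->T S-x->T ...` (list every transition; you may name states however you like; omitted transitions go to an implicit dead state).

Build one automaton per condition and run them in lockstep. One (3 states) tracks the count of `b`s modulo 3; the other (4 states) tracks the input length modulo 4. Each combined state is a pair, one component from each; accept when both components accept.
With 12 states:
          a    b  
>  q0     q1   q2 
 * q1     q3   q4 
   q2     q4   q5 
   q3     q6   q7 
   q4     q7   q8 
   q5     q8   q6 
   q6     q0   q9 
   q7     q9  q10 
   q8    q10   q0 
   q9     q2  q11 
   q10   q11   q1 
   q11    q5   q3 
(> = start, * = accepting)

start=q0 accept=q1 q0-a->q1 q0-b->q2 q1-a->q3 q1-b->q4 q2-a->q4 q2-b->q5 q3-a->q6 q3-b->q7 q4-a->q7 q4-b->q8 q5-a->q8 q5-b->q6 q6-a->q0 q6-b->q9 q7-a->q9 q7-b->q10 q8-a->q10 q8-b->q0 q9-a->q2 q9-b->q11 q10-a->q11 q10-b->q1 q11-a->q5 q11-b->q3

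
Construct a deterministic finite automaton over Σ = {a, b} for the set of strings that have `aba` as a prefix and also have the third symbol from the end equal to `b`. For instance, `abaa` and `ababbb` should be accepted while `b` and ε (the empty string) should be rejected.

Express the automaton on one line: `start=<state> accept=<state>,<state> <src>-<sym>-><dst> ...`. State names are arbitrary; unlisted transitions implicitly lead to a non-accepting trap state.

Build one automaton per condition and run them in lockstep. One (5 states) tracks whether the input so far still matches the prefix `aba`; the other (15 states) tracks the last 3 symbols read. Each combined state is a pair, one component from each; accept when both components accept.
23 states suffice.
          a    b  
>  s0     s1   s2 
   s1     s3   s4 
   s2     s5   s6 
   s3     s7   s8 
   s4     s9  s10 
   s5    s11  s12 
   s6    s13  s14 
   s7     s7   s8 
   s8    s15  s10 
   s9    s16  s17 
   s10   s13  s14 
   s11    s7   s8 
   s12   s15  s10 
   s13   s11  s12 
   s14   s13  s14 
   s15   s11  s12 
 * s16   s18  s19 
 * s17    s9  s20 
   s18   s18  s19 
   s19    s9  s20 
   s20   s21  s22 
 * s21   s16  s17 
 * s22   s21  s22 
(> = start, * = accepting)

start=s0 accept=s16,s17,s21,s22 s0-a->s1 s0-b->s2 s1-a->s3 s1-b->s4 s2-a->s5 s2-b->s6 s3-a->s7 s3-b->s8 s4-a->s9 s4-b->s10 s5-a->s11 s5-b->s12 s6-a->s13 s6-b->s14 s7-a->s7 s7-b->s8 s8-a->s15 s8-b->s10 s9-a->s16 s9-b->s17 s10-a->s13 s10-b->s14 s11-a->s7 s11-b->s8 s12-a->s15 s12-b->s10 s13-a->s11 s13-b->s12 s14-a->s13 s14-b->s14 s15-a->s11 s15-b->s12 s16-a->s18 s16-b->s19 s17-a->s9 s17-b->s20 s18-a->s18 s18-b->s19 s19-a->s9 s19-b->s20 s20-a->s21 s20-b->s22 s21-a->s16 s21-b->s17 s22-a->s21 s22-b->s22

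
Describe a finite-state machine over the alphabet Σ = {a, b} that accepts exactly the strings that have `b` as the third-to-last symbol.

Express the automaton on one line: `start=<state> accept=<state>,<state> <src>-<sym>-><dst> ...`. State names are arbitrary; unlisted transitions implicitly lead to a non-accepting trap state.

start=q0 accept=q11,q12,q13,q14 q0-a->q1 q0-b->q2 q1-a->q3 q1-b->q4 q2-a->q5 q2-b->q6 q3-a->q7 q3-b->q8 q4-a->q9 q4-b->q10 q5-a->q11 q5-b->q12 q6-a->q13 q6-b->q14 q7-a->q7 q7-b->q8 q8-a->q9 q8-b->q10 q9-a->q11 q9-b->q12 q10-a->q13 q10-b->q14 q11-a->q7 q11-b->q8 q12-a->q9 q12-b->q10 q13-a->q11 q13-b->q12 q14-a->q13 q14-b->q14

Because acceptance depends on a position counted from the end, the machine has to buffer the most recent 3 symbols. Make each state the string of the last up-to-3 symbols read; on input `x` shift the window left and append `x`. Accept when the buffered window has length 3 and begins with `b`.
A 15-state machine:
          a    b  
>  q0     q1   q2 
   q1     q3   q4 
   q2     q5   q6 
   q3     q7   q8 
   q4     q9  q10 
   q5    q11  q12 
   q6    q13  q14 
   q7     q7   q8 
   q8     q9  q10 
   q9    q11  q12 
   q10   q13  q14 
 * q11    q7   q8 
 * q12    q9  q10 
 * q13   q11  q12 
 * q14   q13  q14 
(> = start, * = accepting)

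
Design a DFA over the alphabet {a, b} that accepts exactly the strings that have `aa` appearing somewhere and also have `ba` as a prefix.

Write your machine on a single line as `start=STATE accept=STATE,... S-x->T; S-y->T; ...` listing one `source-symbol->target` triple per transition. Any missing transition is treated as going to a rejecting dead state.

start=q0; accept=q4; q0-a->q1; q0-b->q2; q1-a->q1; q1-b->q1; q2-a->q3; q2-b->q1; q3-a->q4; q3-b->q5; q4-a->q4; q4-b->q4; q5-a->q3; q5-b->q5

Build one automaton per condition and run them in lockstep. One (3 states) tracks whether and how much of `aa` has been seen; the other (4 states) tracks whether the input so far still matches the prefix `ba`. Each combined state is a pair, one component from each; accept when both components accept. Minimizing collapses redundant product states.
A 6-state machine:
        a   b  
>  q0   q1  q2 
   q1   q1  q1 
   q2   q3  q1 
   q3   q4  q5 
 * q4   q4  q4 
   q5   q3  q5 
(> = start, * = accepting)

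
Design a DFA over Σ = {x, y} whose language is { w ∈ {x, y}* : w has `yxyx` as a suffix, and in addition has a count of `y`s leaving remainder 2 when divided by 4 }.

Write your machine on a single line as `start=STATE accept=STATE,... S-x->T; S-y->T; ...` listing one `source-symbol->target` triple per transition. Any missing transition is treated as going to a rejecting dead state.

start=q0; accept=q8; q0-x->q0; q0-y->q1; q1-x->q2; q1-y->q3; q2-x->q4; q2-y->q5; q3-x->q6; q3-y->q7; q4-x->q4; q4-y->q3; q5-x->q8; q5-y->q7; q6-x->q9; q6-y->q10; q7-x->q11; q7-y->q12; q8-x->q9; q8-y->q10; q9-x->q9; q9-y->q7; q10-x->q13; q10-y->q12; q11-x->q14; q11-y->q15; q12-x->q16; q12-y->q1; q13-x->q14; q13-y->q15; q14-x->q14; q14-y->q12; q15-x->q17; q15-y->q1; q16-x->q0; q16-y->q18; q17-x->q0; q17-y->q18; q18-x->q19; q18-y->q3; q19-x->q4; q19-y->q5

Handle the two conditions separately and then intersect. One (5 states) tracks how much of the suffix `yxyx` has currently been matched; the other (4 states) tracks the count of `y`s modulo 4. Each combined state is a pair, one component from each; accept when both components accept.
A 20-state machine:
          x    y  
>  q0     q0   q1 
   q1     q2   q3 
   q2     q4   q5 
   q3     q6   q7 
   q4     q4   q3 
   q5     q8   q7 
   q6     q9  q10 
   q7    q11  q12 
 * q8     q9  q10 
   q9     q9   q7 
   q10   q13  q12 
   q11   q14  q15 
   q12   q16   q1 
   q13   q14  q15 
   q14   q14  q12 
   q15   q17   q1 
   q16    q0  q18 
   q17    q0  q18 
   q18   q19   q3 
   q19    q4   q5 
(> = start, * = accepting)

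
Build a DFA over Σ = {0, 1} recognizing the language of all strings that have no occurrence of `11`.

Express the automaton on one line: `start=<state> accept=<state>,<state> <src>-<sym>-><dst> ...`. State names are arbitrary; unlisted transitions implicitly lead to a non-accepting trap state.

This is the complement of 'contains `11`'. Use the same substring-matching states — q0 through q2 holding how much of `11` has just been matched — but flip the accepting set: everything except the trap q2 accepts.
With 3 states:
        0   1  
>* q0   q0  q1 
 * q1   q0  q2 
   q2   q2  q2 
(> = start, * = accepting)

start=q0 accept=q0,q1 q0-0->q0 q0-1->q1 q1-0->q0 q1-1->q2 q2-0->q2 q2-1->q2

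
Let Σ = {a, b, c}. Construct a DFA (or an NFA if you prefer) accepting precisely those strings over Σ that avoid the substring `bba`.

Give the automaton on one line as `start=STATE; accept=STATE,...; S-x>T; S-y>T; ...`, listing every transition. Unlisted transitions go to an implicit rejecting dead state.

Track partial matches of the forbidden pattern `bba`. State S3 is a dead state reached once `bba` has occurred; every other state accepts. S0 means no part of `bba` is currently matched.
        a   b   c  
>* S0   S0  S1  S0 
 * S1   S0  S2  S0 
 * S2   S3  S2  S0 
   S3   S3  S3  S3 
(> = start, * = accepting)

start=S0; accept=S0,S1,S2; S0-a>S0; S0-b>S1; S0-c>S0; S1-a>S0; S1-b>S2; S1-c>S0; S2-a>S3; S2-b>S2; S2-c>S0; S3-a>S3; S3-b>S3; S3-c>S3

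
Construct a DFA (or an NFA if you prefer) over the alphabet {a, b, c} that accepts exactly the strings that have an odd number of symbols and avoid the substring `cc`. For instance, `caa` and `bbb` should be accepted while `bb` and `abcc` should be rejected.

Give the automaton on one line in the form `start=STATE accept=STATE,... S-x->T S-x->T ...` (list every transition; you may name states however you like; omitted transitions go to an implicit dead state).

start=S0 accept=S1,S2 S0-a->S1 S0-b->S1 S0-c->S2 S1-a->S0 S1-b->S0 S1-c->S3 S2-a->S0 S2-b->S0 S2-c->S4 S3-a->S1 S3-b->S1 S3-c->S4 S4-a->S4 S4-b->S4 S4-c->S4

Handle the two conditions separately and then intersect. One (2 states) tracks the input length modulo 2; the other (3 states) tracks partial matches of the forbidden pattern `cc`. Each combined state is a pair, one component from each; accept when both components accept. Minimizing collapses redundant product states.
        a   b   c  
>  S0   S1  S1  S2 
 * S1   S0  S0  S3 
 * S2   S0  S0  S4 
   S3   S1  S1  S4 
   S4   S4  S4  S4 
(> = start, * = accepting)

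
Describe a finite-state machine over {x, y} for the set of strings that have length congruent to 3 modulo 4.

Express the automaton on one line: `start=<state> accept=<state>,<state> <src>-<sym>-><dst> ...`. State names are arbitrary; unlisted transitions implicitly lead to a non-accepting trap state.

start=A accept=D A-x->B A-y->B B-x->C B-y->C C-x->D C-y->D D-x->A D-y->A

Count input length modulo 4: every symbol advances one step around the cycle A → B → C → D → A. Accept at D.
With 4 states:
       x  y 
>  A   B  B 
   B   C  C 
   C   D  D 
 * D   A  A 
(> = start, * = accepting)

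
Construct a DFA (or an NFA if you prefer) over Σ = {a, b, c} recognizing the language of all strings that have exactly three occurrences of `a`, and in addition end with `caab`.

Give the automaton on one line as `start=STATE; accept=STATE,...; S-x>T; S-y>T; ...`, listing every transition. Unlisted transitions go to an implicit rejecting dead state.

start=q0; accept=q6; q0-a>q1; q0-b>q0; q0-c>q0; q1-a>q2; q1-b>q1; q1-c>q3; q2-a>q2; q2-b>q2; q2-c>q2; q3-a>q4; q3-b>q1; q3-c>q3; q4-a>q5; q4-b>q2; q4-c>q2; q5-a>q2; q5-b>q6; q5-c>q2; q6-a>q2; q6-b>q2; q6-c>q2

Handle the two conditions separately and then intersect. The first has 5 states tracking the count of `a`s, saturating at 4; the second has 5 states tracking how much of the suffix `caab` has currently been matched. A product state is a pair (one from each), accepting exactly when both do. After merging equivalent states the machine shrinks.
7 states suffice.
        a   b   c  
>  q0   q1  q0  q0 
   q1   q2  q1  q3 
   q2   q2  q2  q2 
   q3   q4  q1  q3 
   q4   q5  q2  q2 
   q5   q2  q6  q2 
 * q6   q2  q2  q2 
(> = start, * = accepting)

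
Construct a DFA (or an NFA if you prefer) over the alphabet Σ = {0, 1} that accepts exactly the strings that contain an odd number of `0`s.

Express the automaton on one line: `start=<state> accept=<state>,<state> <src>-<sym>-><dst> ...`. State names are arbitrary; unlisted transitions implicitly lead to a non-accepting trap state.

The only thing that matters is how many `0`s have appeared, reduced mod 2. Use one state per residue: q0 for 0, …, q1 for 1. Reading `0` moves to the next residue; anything else stays put. q1 is accepting.
        0   1  
>  q0   q1  q0 
 * q1   q0  q1 
(> = start, * = accepting)

start=q0 accept=q1 q0-0->q1 q0-1->q0 q1-0->q0 q1-1->q1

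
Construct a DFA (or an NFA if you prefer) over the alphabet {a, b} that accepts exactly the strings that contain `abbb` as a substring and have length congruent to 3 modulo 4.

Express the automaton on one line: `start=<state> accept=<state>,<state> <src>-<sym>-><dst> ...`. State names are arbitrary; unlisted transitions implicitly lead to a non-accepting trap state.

start=q0 accept=q19 q0-a->q1 q0-b->q2 q1-a->q3 q1-b->q4 q2-a->q3 q2-b->q5 q3-a->q6 q3-b->q7 q4-a->q6 q4-b->q8 q5-a->q6 q5-b->q9 q6-a->q10 q6-b->q11 q7-a->q10 q7-b->q12 q8-a->q10 q8-b->q13 q9-a->q10 q9-b->q0 q10-a->q1 q10-b->q14 q11-a->q1 q11-b->q15 q12-a->q1 q12-b->q16 q13-a->q16 q13-b->q16 q14-a->q3 q14-b->q17 q15-a->q3 q15-b->q18 q16-a->q18 q16-b->q18 q17-a->q6 q17-b->q19 q18-a->q19 q18-b->q19 q19-a->q13 q19-b->q13

Run two small machines in parallel and take their product. One (5 states) tracks whether and how much of `abbb` has been seen; the other (4 states) tracks the input length modulo 4. Each combined state is a pair, one component from each; accept when both components accept.
20 states suffice.
          a    b  
>  q0     q1   q2 
   q1     q3   q4 
   q2     q3   q5 
   q3     q6   q7 
   q4     q6   q8 
   q5     q6   q9 
   q6    q10  q11 
   q7    q10  q12 
   q8    q10  q13 
   q9    q10   q0 
   q10    q1  q14 
   q11    q1  q15 
   q12    q1  q16 
   q13   q16  q16 
   q14    q3  q17 
   q15    q3  q18 
   q16   q18  q18 
   q17    q6  q19 
   q18   q19  q19 
 * q19   q13  q13 
(> = start, * = accepting)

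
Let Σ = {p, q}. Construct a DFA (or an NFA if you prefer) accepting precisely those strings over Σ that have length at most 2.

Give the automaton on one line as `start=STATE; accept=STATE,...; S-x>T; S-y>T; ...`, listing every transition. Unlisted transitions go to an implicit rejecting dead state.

start=A; accept=A,B,C; A-p>B; A-q>B; B-p>C; B-q>C; C-p>D; C-q>D; D-p>D; D-q>D

We only need to distinguish lengths 0, 1, …, 2, and '>2'. Chain A → B → C → D on every symbol, with D looping. Accepting states: {A, B, C}.
4 states suffice.
       p  q 
>* A   B  B 
 * B   C  C 
 * C   D  D 
   D   D  D 
(> = start, * = accepting)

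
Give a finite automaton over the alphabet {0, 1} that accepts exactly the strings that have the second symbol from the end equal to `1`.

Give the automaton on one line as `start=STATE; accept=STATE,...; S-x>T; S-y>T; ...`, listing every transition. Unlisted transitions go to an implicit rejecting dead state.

Because acceptance depends on a position counted from the end, the machine has to buffer the most recent 2 symbols. Make each state the string of the last up-to-2 symbols read; on input `x` shift the window left and append `x`. Accept when the buffered window has length 2 and begins with `1`.
        0   1  
>  s0   s1  s2 
   s1   s3  s4 
   s2   s5  s6 
   s3   s3  s4 
   s4   s5  s6 
 * s5   s3  s4 
 * s6   s5  s6 
(> = start, * = accepting)

start=s0; accept=s5,s6; s0-0>s1; s0-1>s2; s1-0>s3; s1-1>s4; s2-0>s5; s2-1>s6; s3-0>s3; s3-1>s4; s4-0>s5; s4-1>s6; s5-0>s3; s5-1>s4; s6-0>s5; s6-1>s6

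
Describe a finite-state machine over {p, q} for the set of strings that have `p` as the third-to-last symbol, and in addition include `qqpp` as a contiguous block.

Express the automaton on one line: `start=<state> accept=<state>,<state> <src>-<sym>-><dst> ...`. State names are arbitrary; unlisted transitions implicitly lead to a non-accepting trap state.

Build one automaton per condition and run them in lockstep. The first has 15 states tracking the last 3 symbols read; the second has 5 states tracking whether and how much of `qqpp` has been seen. A product state is a pair (one from each), accepting exactly when both do.
          p    q  
>  S0     S1   S2 
   S1     S3   S4 
   S2     S5   S6 
   S3     S7   S8 
   S4     S9  S10 
   S5    S11  S12 
   S6    S13  S14 
   S7     S7   S8 
   S8     S9  S10 
   S9    S11  S12 
   S10   S13  S14 
   S11    S7   S8 
   S12    S9  S10 
   S13   S15  S12 
   S14   S13  S14 
   S15   S16  S17 
 * S16   S16  S17 
 * S17   S18  S19 
 * S18   S15  S20 
 * S19   S21  S22 
   S20   S18  S19 
   S21   S15  S20 
   S22   S21  S22 
(> = start, * = accepting)

start=S0 accept=S16,S17,S18,S19 S0-p->S1 S0-q->S2 S1-p->S3 S1-q->S4 S2-p->S5 S2-q->S6 S3-p->S7 S3-q->S8 S4-p->S9 S4-q->S10 S5-p->S11 S5-q->S12 S6-p->S13 S6-q->S14 S7-p->S7 S7-q->S8 S8-p->S9 S8-q->S10 S9-p->S11 S9-q->S12 S10-p->S13 S10-q->S14 S11-p->S7 S11-q->S8 S12-p->S9 S12-q->S10 S13-p->S15 S13-q->S12 S14-p->S13 S14-q->S14 S15-p->S16 S15-q->S17 S16-p->S16 S16-q->S17 S17-p->S18 S17-q->S19 S18-p->S15 S18-q->S20 S19-p->S21 S19-q->S22 S20-p->S18 S20-q->S19 S21-p->S15 S21-q->S20 S22-p->S21 S22-q->S22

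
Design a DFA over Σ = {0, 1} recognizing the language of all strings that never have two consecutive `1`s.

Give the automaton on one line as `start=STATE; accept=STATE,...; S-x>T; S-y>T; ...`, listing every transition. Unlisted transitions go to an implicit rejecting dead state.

This is the complement of 'contains `11`'. Use the same substring-matching states — S0 through S2 holding how much of `11` has just been matched — but flip the accepting set: everything except the trap S2 accepts.
A 3-state machine:
        0   1  
>* S0   S0  S1 
 * S1   S0  S2 
   S2   S2  S2 
(> = start, * = accepting)

start=S0; accept=S0,S1; S0-0>S0; S0-1>S1; S1-0>S0; S1-1>S2; S2-0>S2; S2-1>S2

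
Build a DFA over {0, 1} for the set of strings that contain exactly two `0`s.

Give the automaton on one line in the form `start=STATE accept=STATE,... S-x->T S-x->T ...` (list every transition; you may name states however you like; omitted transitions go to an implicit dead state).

Only the number of `0`s matters, and only up to 3. Make a chain q0 → q1 → q2 → q3 advanced by each `0` (with q3 absorbing); every other symbol self-loops. The accepting set is {q2}.
With 4 states:
        0   1  
>  q0   q1  q0 
   q1   q2  q1 
 * q2   q3  q2 
   q3   q3  q3 
(> = start, * = accepting)

start=q0 accept=q2 q0-0->q1 q0-1->q0 q1-0->q2 q1-1->q1 q2-0->q3 q2-1->q2 q3-0->q3 q3-1->q3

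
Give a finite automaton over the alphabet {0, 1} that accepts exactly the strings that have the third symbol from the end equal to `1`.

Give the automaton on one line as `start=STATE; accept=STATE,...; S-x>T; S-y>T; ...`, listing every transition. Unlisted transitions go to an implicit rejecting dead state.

start=A; accept=L,M,N,O; A-0>B; A-1>C; B-0>D; B-1>E; C-0>F; C-1>G; D-0>H; D-1>I; E-0>J; E-1>K; F-0>L; F-1>M; G-0>N; G-1>O; H-0>H; H-1>I; I-0>J; I-1>K; J-0>L; J-1>M; K-0>N; K-1>O; L-0>H; L-1>I; M-0>J; M-1>K; N-0>L; N-1>M; O-0>N; O-1>O

Because acceptance depends on a position counted from the end, the machine has to buffer the most recent 3 symbols. Make each state the string of the last up-to-3 symbols read; on input `x` shift the window left and append `x`. Accept when the buffered window has length 3 and begins with `1`.
15 states suffice.
       0  1 
>  A   B  C 
   B   D  E 
   C   F  G 
   D   H  I 
   E   J  K 
   F   L  M 
   G   N  O 
   H   H  I 
   I   J  K 
   J   L  M 
   K   N  O 
 * L   H  I 
 * M   J  K 
 * N   L  M 
 * O   N  O 
(> = start, * = accepting)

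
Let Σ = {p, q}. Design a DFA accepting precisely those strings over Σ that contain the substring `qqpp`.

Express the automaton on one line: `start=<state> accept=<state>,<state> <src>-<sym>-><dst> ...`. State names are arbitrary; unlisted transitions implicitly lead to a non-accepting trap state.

start=A accept=E A-p->A A-q->B B-p->A B-q->C C-p->D C-q->C D-p->E D-q->B E-p->E E-q->E

Track how much of `qqpp` has been matched so far: state A is no progress, E is the absorbing accept state reached once `qqpp` has occurred. Intermediate states record partial matches; on a mismatch, fall back to the longest reusable overlap.
       p  q 
>  A   A  B 
   B   A  C 
   C   D  C 
   D   E  B 
 * E   E  E 
(> = start, * = accepting)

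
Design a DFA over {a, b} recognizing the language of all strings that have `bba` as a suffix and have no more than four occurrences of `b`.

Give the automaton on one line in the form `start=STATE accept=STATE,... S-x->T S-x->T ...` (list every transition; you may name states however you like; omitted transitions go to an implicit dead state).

start=s0 accept=s5,s9,s13 s0-a->s0 s0-b->s1 s1-a->s2 s1-b->s3 s2-a->s2 s2-b->s4 s3-a->s5 s3-b->s6 s4-a->s7 s4-b->s6 s5-a->s7 s5-b->s8 s6-a->s9 s6-b->s10 s7-a->s7 s7-b->s8 s8-a->s11 s8-b->s10 s9-a->s11 s9-b->s12 s10-a->s13 s10-b->s14 s11-a->s11 s11-b->s12 s12-a->s15 s12-b->s14 s13-a->s15 s13-b->s16 s14-a->s17 s14-b->s14 s15-a->s15 s15-b->s16 s16-a->s18 s16-b->s14 s17-a->s18 s17-b->s16 s18-a->s18 s18-b->s16

Run two small machines in parallel and take their product. One (4 states) tracks how much of the suffix `bba` has currently been matched; the other (6 states) tracks the count of `b`s, saturating at 5. Each combined state is a pair, one component from each; accept when both components accept.
          a    b  
>  s0     s0   s1 
   s1     s2   s3 
   s2     s2   s4 
   s3     s5   s6 
   s4     s7   s6 
 * s5     s7   s8 
   s6     s9  s10 
   s7     s7   s8 
   s8    s11  s10 
 * s9    s11  s12 
   s10   s13  s14 
   s11   s11  s12 
   s12   s15  s14 
 * s13   s15  s16 
   s14   s17  s14 
   s15   s15  s16 
   s16   s18  s14 
   s17   s18  s16 
   s18   s18  s16 
(> = start, * = accepting)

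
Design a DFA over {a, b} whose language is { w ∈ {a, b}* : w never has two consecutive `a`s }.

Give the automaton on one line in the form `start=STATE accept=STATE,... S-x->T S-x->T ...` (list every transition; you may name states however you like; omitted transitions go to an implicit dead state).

Track partial matches of the forbidden pattern `aa`. State q2 is a dead state reached once `aa` has occurred; every other state accepts. q0 means no part of `aa` is currently matched.
3 states suffice.
        a   b  
>* q0   q1  q0 
 * q1   q2  q0 
   q2   q2  q2 
(> = start, * = accepting)

start=q0 accept=q0,q1 q0-a->q1 q0-b->q0 q1-a->q2 q1-b->q0 q2-a->q2 q2-b->q2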